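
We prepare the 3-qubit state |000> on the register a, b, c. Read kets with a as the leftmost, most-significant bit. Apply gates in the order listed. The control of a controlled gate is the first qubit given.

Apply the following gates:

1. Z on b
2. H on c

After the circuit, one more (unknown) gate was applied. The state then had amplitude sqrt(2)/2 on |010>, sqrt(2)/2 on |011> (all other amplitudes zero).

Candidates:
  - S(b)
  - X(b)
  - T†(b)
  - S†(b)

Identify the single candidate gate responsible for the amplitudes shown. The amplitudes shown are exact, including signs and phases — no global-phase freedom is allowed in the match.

The unique candidate consistent with the amplitudes is X(b).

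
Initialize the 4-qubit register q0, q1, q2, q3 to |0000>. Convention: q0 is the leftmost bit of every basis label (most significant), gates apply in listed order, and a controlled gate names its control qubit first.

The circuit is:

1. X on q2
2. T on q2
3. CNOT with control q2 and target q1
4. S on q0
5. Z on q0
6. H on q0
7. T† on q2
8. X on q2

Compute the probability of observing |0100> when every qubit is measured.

Outcome |0100> occurs with probability 1/2.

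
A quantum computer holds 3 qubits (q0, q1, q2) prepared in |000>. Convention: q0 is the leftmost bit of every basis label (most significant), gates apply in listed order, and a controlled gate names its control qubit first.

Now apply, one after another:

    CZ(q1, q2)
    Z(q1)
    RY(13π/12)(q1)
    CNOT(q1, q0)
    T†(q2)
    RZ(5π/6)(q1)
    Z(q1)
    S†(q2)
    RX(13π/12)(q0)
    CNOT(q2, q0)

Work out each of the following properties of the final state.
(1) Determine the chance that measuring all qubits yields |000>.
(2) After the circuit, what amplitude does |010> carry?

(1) Outcome |000> occurs with probability -sqrt(6)/8 - sqrt(2)/8 + sqrt(3)/16 + 3/8.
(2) |010> carries amplitude (sqrt(2) + sqrt(6) + 4)*exp(11*I*pi/12)/8 in the final state.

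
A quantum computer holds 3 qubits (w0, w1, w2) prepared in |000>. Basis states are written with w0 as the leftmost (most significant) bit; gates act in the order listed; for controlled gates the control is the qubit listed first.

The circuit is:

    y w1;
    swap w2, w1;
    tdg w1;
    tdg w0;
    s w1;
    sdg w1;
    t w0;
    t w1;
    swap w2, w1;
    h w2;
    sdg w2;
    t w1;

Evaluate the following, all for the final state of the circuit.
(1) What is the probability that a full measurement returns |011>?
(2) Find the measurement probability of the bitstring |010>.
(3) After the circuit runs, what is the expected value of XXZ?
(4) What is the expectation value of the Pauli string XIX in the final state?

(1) A full measurement returns |011> with probability 1/2. Key observation: the block from step 2 through step 9 cancels to the identity and can be dropped.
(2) A full measurement returns |010> with probability 1/2.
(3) In the final state, XXZ has expectation 0.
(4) The expectation value of XIX is 0.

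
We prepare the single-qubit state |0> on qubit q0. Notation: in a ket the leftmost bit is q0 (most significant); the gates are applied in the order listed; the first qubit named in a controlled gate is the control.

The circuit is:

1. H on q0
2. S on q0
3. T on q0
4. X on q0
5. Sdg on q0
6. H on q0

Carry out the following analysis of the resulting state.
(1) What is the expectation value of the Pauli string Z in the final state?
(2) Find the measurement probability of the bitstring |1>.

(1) The expectation value of Z is -sqrt(2)/2.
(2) A full measurement returns |1> with probability sqrt(2)/4 + 1/2.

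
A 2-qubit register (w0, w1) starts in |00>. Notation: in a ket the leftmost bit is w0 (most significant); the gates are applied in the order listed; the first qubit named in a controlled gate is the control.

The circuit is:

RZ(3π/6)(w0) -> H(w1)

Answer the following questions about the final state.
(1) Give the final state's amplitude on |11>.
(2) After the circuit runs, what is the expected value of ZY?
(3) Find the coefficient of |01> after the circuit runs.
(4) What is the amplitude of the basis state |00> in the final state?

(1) |11> carries amplitude 0 in the final state.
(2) In the final state, ZY has expectation 0.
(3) The final state's coefficient on |01> equals -sqrt(2)*exp(3*I*pi/4)/2.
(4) The amplitude on |00> is -sqrt(2)*exp(3*I*pi/4)/2.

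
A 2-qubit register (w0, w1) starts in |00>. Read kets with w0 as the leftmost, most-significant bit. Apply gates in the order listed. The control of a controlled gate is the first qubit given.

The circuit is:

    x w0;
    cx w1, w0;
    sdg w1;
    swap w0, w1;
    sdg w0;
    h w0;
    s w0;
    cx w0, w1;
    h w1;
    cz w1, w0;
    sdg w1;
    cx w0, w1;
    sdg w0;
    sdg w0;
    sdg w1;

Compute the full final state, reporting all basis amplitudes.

After the circuit, the state carries amplitude 1/2 on |00>, 1/2 on |01>, 1/2 on |10>, -1/2 on |11>.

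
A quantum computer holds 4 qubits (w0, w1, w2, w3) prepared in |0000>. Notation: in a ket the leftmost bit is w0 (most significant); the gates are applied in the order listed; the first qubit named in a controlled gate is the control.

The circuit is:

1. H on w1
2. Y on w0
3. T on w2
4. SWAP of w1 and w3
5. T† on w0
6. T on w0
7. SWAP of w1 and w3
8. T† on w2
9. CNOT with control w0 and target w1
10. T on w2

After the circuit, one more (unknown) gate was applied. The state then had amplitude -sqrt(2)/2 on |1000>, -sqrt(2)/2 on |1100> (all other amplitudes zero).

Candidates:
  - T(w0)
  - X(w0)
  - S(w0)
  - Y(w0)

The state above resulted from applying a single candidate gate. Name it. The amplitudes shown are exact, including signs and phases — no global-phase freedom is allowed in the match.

The unique candidate consistent with the amplitudes is S(w0). Key observation: gates 3-8 undo each other exactly, leaving only the rest of the circuit to track.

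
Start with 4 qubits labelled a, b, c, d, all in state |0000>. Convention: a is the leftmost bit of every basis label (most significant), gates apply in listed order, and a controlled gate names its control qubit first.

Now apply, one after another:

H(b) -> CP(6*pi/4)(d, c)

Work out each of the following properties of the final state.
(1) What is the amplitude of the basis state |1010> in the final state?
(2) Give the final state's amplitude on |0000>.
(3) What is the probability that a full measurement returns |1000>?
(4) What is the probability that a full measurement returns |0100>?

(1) The amplitude on |1010> is 0.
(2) The final state's coefficient on |0000> equals sqrt(2)/2.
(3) Outcome |1000> occurs with probability 0.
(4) The probability of measuring |0100> is 1/2.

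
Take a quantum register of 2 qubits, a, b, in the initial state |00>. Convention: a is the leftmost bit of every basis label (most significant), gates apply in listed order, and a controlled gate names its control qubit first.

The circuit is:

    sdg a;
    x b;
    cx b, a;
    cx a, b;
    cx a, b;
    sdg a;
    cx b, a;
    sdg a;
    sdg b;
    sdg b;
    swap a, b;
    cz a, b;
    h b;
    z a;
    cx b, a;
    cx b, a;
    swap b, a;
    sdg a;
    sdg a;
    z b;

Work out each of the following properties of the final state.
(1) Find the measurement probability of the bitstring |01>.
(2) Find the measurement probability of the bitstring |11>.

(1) A full measurement returns |01> with probability 1/2.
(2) Outcome |11> occurs with probability 1/2.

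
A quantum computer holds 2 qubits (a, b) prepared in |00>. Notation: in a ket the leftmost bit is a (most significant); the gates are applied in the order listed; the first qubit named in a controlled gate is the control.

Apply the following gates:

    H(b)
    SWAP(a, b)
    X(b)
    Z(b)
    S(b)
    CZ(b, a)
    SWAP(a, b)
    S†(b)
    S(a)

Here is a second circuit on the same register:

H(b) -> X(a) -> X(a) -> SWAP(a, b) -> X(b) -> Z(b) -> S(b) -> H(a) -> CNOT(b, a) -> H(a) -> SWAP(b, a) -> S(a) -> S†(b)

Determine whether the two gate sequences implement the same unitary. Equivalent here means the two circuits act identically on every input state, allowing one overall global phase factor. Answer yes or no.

Yes: on every input state the two circuits agree up to one overall phase factor.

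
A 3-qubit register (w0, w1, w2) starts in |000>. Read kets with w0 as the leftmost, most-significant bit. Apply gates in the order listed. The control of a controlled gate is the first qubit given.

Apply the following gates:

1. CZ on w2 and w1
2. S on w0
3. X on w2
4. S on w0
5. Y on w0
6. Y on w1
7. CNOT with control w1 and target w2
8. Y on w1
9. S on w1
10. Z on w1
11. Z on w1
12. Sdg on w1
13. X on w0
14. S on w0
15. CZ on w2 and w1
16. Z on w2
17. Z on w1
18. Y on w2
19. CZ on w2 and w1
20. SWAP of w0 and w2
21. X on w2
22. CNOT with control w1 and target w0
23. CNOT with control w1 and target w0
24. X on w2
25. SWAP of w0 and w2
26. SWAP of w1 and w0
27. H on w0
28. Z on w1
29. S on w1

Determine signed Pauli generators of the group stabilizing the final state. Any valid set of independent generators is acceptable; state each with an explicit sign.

The stabilizer group can be generated by +XII, +IZI, -IIZ, among other valid generating sets. Key observation: steps 20-25 multiply out to the identity, so the circuit reduces to the remaining gates.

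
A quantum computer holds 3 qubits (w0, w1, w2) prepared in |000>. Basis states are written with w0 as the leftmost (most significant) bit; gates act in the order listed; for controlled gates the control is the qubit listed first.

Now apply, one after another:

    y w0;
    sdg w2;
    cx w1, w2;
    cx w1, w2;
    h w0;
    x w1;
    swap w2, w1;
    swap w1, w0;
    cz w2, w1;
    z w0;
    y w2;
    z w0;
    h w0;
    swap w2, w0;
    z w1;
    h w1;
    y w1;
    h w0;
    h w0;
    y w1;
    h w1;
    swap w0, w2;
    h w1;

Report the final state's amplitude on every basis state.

The resulting statevector has amplitude sqrt(2)/2 on |010>, sqrt(2)/2 on |110>, and 0 on every other basis state.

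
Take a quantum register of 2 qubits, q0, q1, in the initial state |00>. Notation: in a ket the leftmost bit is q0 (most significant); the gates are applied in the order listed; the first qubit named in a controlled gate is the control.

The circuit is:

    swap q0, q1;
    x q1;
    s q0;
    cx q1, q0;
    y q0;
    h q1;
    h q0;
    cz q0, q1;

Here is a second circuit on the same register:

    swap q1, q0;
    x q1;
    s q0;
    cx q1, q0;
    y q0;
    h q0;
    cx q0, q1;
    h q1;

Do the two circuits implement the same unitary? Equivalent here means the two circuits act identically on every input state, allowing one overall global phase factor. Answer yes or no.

Yes, they are equivalent — the unitaries differ by at most a global phase.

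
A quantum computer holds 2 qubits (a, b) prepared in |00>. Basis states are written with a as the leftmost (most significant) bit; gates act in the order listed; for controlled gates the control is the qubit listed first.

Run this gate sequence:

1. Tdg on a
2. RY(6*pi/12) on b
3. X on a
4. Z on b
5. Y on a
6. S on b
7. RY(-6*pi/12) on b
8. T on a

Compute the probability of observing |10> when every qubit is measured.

The probability of measuring |10> is 0.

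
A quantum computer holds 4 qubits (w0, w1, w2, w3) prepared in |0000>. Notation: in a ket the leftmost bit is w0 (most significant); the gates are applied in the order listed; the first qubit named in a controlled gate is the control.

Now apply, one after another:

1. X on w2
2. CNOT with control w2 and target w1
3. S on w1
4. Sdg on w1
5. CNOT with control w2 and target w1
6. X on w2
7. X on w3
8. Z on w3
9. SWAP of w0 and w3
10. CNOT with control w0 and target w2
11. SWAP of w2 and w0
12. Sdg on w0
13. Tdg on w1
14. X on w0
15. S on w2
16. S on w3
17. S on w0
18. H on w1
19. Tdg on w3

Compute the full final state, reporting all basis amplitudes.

After the circuit, the state carries amplitude -sqrt(2)/2 on |0010>, -sqrt(2)/2 on |0110>, and 0 on every other basis state. Key observation: gates 1-6 undo each other exactly, leaving only the rest of the circuit to track.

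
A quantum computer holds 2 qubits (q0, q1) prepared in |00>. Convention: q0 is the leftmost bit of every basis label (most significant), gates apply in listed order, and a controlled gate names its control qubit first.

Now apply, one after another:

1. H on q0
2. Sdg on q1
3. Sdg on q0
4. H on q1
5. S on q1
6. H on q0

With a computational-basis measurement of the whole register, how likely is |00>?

Outcome |00> occurs with probability 1/4.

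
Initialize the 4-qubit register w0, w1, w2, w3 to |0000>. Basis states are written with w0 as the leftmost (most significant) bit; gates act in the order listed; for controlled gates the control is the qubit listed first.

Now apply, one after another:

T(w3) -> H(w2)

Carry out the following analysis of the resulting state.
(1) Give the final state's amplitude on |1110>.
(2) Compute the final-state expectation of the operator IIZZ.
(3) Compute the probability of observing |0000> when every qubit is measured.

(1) The final state's coefficient on |1110> equals 0.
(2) The expectation value of IIZZ is 0.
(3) A full measurement returns |0000> with probability 1/2.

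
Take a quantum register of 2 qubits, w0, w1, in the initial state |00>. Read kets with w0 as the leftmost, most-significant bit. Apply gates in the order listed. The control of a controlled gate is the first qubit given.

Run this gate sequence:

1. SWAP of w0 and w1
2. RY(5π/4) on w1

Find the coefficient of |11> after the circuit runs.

The final state's coefficient on |11> equals 0.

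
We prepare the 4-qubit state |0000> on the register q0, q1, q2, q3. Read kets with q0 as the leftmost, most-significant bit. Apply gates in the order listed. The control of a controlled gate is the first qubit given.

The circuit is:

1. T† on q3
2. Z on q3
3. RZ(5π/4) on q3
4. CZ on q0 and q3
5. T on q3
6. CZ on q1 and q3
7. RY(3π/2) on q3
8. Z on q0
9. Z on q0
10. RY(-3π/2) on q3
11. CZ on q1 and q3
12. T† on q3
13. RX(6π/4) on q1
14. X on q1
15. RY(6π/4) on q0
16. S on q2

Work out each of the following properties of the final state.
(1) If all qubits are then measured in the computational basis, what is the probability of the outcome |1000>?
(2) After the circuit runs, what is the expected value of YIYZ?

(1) Outcome |1000> occurs with probability 1/4. Key observation: the block from step 5 through step 12 cancels to the identity and can be dropped.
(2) The expectation value of YIYZ is 0.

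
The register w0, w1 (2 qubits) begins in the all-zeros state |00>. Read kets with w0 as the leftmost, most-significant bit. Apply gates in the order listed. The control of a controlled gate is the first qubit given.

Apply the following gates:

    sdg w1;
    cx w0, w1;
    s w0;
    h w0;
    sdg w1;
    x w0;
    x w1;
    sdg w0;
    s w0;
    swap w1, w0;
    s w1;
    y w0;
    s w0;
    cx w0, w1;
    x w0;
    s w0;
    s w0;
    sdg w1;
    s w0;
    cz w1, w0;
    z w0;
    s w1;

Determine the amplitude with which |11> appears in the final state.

The amplitude on |11> is -sqrt(2)*I/2.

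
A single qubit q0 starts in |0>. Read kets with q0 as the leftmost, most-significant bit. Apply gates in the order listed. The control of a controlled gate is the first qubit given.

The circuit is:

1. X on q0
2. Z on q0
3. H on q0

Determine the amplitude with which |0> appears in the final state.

The final state's coefficient on |0> equals -sqrt(2)/2.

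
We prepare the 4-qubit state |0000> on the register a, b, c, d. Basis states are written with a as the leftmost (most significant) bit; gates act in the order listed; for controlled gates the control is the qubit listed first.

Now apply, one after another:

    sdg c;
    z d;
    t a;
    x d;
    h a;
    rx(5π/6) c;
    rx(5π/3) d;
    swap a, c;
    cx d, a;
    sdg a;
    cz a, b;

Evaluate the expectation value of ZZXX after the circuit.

The expectation value of ZZXX is -sqrt(3)/4.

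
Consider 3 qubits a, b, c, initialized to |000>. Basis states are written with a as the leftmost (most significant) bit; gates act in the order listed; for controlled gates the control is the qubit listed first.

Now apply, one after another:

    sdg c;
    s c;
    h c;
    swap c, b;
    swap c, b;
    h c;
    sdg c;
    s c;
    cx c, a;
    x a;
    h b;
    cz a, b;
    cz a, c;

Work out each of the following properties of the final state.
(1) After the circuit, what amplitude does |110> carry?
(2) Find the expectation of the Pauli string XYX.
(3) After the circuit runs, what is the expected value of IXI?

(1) |110> carries amplitude -sqrt(2)/2 in the final state. Key observation: the block from step 1 through step 8 cancels to the identity and can be dropped.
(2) In the final state, XYX has expectation 0.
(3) In the final state, IXI has expectation -1.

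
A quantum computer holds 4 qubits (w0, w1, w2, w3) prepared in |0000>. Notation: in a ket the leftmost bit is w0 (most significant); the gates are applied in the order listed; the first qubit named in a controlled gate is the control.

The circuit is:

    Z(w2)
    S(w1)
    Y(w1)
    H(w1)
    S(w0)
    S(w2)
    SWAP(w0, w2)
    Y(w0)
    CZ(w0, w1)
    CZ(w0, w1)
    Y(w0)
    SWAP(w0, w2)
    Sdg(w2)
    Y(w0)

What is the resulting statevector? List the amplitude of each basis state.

The resulting statevector has amplitude -sqrt(2)/2 on |1000>, sqrt(2)/2 on |1100>, and 0 on every other basis state. Key observation: the block from step 6 through step 13 cancels to the identity and can be dropped.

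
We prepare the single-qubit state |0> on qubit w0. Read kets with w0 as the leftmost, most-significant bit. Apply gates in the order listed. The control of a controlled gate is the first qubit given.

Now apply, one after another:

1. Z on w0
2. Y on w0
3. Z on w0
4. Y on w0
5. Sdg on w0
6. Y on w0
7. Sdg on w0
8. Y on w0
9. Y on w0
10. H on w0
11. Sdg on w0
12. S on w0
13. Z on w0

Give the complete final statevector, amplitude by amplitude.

After the circuit, the state carries amplitude -sqrt(2)/2 on |0>, -sqrt(2)/2 on |1>.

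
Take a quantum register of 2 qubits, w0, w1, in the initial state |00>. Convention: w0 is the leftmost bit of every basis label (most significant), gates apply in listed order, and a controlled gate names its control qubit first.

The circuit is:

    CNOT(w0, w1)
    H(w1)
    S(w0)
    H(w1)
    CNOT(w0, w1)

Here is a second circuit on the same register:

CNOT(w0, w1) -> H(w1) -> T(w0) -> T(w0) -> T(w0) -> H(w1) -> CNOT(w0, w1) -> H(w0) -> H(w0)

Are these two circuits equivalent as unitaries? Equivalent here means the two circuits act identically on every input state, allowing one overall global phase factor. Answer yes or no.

No — the two circuits implement different unitaries, even allowing a global phase.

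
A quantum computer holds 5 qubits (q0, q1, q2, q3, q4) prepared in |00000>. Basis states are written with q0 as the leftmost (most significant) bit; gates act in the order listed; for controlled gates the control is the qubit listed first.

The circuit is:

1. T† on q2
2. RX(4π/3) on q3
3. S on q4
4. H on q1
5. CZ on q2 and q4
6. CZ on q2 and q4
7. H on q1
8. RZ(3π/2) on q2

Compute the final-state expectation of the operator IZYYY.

The expectation value of IZYYY is 0. Key observation: steps 4-7 multiply out to the identity, so the circuit reduces to the remaining gates.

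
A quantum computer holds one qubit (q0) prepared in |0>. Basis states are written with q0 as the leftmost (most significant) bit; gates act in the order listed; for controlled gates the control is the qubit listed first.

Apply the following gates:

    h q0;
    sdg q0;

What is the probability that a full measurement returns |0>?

The probability of measuring |0> is 1/2.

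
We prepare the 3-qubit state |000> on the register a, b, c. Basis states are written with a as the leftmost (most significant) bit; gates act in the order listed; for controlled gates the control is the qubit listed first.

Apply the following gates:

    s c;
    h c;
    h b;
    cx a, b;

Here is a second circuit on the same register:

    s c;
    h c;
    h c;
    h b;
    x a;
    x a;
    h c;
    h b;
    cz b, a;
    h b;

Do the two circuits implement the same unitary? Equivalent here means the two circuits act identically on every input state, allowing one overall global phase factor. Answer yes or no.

Yes, they are equivalent — the unitaries differ by at most a global phase.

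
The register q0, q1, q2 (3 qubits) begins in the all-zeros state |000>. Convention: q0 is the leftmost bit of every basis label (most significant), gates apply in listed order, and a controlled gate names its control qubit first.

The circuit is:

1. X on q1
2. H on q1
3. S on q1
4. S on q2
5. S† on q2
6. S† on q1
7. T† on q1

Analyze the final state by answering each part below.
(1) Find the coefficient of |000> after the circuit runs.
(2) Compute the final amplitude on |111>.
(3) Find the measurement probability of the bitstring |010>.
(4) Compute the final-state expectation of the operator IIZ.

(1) |000> carries amplitude sqrt(2)/2 in the final state.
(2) The final state's coefficient on |111> equals 0.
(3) A full measurement returns |010> with probability 1/2.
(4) In the final state, IIZ has expectation 1.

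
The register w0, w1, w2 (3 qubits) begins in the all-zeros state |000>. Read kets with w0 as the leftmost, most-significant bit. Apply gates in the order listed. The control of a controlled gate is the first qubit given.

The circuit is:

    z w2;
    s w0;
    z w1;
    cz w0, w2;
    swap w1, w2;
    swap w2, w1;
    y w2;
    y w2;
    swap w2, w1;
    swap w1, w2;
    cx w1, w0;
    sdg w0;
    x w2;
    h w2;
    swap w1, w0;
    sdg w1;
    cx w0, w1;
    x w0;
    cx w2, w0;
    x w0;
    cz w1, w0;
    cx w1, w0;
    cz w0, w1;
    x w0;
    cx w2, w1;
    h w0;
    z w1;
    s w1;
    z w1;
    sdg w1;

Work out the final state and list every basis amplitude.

The final amplitudes are 1/2 on |000>, 0 on |001>, 0 on |010>, -1/2 on |011>, -1/2 on |100>, 0 on |101>, 0 on |110>, -1/2 on |111>.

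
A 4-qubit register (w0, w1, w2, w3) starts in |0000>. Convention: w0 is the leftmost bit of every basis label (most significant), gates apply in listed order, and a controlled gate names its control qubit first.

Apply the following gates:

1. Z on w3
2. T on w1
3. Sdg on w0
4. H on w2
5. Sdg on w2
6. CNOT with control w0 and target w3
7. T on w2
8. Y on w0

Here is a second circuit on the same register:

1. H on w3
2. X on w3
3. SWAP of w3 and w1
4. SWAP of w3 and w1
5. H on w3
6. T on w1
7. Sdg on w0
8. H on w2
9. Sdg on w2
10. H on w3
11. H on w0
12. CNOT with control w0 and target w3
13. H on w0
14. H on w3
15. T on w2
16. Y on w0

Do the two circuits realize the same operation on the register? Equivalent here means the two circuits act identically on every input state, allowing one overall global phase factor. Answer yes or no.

No, they are not equivalent — no single phase factor reconciles the two unitaries.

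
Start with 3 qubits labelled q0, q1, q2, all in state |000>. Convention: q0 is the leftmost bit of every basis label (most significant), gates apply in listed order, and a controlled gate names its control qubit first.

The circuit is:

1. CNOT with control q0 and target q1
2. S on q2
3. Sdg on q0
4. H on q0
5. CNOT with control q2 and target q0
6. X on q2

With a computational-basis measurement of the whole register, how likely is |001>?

Outcome |001> occurs with probability 1/2.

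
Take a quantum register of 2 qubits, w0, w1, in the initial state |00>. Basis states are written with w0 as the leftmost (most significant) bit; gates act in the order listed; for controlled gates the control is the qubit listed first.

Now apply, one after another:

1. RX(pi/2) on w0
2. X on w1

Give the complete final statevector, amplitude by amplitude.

After the circuit, the state carries amplitude 0 on |00>, sqrt(2)/2 on |01>, 0 on |10>, -sqrt(2)*I/2 on |11>.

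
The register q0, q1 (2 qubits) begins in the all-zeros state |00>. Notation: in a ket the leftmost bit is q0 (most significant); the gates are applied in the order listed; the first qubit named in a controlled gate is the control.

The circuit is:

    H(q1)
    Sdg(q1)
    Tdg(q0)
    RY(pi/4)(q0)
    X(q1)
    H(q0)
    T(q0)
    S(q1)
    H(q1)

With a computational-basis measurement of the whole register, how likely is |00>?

The probability of measuring |00> is 0.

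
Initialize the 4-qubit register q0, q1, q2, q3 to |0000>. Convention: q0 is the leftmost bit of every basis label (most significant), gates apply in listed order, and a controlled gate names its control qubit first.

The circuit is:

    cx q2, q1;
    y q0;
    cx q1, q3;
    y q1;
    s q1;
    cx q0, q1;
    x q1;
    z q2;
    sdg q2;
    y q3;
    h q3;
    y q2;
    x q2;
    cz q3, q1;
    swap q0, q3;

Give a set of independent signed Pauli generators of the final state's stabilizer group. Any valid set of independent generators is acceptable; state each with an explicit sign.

The final state is stabilized by the group generated by +XIII, -IZII, +IIZI, -IIIZ; other independent generating sets are equally valid.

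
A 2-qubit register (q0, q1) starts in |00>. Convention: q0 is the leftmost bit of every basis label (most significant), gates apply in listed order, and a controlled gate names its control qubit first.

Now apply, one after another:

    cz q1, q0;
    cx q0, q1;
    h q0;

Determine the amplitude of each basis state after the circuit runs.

The final amplitudes are sqrt(2)/2 on |00>, 0 on |01>, sqrt(2)/2 on |10>, 0 on |11>.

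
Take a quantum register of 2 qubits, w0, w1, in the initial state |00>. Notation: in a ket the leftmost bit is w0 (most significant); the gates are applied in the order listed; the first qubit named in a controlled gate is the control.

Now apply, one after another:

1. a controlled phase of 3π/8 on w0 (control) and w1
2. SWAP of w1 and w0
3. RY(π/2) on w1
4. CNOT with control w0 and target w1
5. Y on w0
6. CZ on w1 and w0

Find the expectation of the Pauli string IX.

The expectation value of IX is -1.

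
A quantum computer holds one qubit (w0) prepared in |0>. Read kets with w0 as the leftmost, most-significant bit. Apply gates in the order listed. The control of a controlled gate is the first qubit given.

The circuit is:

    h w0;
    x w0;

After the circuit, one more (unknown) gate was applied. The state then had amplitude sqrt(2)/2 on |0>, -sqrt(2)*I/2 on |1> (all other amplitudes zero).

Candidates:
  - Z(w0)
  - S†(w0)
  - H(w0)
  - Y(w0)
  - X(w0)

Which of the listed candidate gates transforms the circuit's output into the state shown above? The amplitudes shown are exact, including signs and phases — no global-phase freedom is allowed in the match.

The applied gate was S†(w0).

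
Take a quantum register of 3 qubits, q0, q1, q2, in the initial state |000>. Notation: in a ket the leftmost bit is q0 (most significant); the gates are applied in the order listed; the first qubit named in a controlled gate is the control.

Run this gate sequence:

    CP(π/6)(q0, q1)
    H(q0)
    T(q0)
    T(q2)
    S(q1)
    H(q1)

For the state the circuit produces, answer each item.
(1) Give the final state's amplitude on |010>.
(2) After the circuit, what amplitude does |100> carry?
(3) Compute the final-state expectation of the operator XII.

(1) The amplitude on |010> is 1/2.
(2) The amplitude on |100> is exp(I*pi/4)/2.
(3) In the final state, XII has expectation sqrt(2)/2.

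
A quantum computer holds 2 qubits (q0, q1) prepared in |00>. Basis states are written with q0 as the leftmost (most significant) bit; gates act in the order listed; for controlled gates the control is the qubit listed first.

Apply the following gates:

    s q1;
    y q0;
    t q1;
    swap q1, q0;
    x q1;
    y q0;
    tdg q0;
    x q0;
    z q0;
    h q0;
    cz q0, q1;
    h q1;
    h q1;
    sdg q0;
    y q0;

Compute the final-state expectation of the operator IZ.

The observable IZ averages to 1.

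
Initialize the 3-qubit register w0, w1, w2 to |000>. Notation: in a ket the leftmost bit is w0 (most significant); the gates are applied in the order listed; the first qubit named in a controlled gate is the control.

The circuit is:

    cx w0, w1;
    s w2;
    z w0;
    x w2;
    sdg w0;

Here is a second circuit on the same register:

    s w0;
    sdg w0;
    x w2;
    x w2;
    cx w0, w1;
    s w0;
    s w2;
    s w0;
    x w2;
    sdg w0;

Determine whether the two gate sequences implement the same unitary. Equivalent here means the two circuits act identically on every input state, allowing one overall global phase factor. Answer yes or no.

Yes: on every input state the two circuits agree up to one overall phase factor.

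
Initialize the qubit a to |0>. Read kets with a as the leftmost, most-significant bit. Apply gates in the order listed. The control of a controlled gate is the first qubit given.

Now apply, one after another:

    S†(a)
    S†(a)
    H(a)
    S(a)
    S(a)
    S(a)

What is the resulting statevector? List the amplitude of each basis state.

The final amplitudes are sqrt(2)/2 on |0>, -sqrt(2)*I/2 on |1>.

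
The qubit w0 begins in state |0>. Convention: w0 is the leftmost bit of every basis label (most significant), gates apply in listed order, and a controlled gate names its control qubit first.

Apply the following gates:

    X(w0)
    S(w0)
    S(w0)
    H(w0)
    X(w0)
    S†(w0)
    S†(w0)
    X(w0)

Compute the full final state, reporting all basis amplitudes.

The final amplitudes are sqrt(2)/2 on |0>, sqrt(2)/2 on |1>.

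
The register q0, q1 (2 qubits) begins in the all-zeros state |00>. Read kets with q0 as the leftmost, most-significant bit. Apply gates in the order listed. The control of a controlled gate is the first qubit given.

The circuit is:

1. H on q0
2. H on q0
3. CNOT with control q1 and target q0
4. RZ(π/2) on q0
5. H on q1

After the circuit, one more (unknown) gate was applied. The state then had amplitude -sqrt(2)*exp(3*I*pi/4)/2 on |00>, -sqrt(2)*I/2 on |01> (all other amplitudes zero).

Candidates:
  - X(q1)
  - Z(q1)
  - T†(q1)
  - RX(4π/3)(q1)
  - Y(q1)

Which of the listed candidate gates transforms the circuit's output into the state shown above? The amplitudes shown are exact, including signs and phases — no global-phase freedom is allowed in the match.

The unique candidate consistent with the amplitudes is T†(q1). Key observation: gates 1-2 undo each other exactly, leaving only the rest of the circuit to track.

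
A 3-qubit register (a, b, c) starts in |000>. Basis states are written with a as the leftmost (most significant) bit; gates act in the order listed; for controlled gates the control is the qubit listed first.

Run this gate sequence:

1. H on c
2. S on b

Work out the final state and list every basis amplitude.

After the circuit, the state carries amplitude sqrt(2)/2 on |000>, sqrt(2)/2 on |001>, and 0 on every other basis state.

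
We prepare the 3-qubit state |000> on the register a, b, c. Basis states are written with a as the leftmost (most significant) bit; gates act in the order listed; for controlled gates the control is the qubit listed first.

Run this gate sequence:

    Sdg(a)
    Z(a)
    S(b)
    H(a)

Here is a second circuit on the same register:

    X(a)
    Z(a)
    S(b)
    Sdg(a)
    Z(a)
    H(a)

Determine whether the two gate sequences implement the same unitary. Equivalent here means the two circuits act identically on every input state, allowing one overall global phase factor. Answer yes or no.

No, they are not equivalent — no single phase factor reconciles the two unitaries.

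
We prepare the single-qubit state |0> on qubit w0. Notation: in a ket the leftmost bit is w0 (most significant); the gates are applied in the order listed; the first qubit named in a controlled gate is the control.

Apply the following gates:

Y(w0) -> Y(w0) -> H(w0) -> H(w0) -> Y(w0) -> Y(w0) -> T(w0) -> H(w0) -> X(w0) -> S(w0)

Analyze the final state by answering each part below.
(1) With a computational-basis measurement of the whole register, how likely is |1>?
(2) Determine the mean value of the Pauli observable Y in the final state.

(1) The probability of measuring |1> is 1/2. Key observation: the block from step 1 through step 6 cancels to the identity and can be dropped.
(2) The observable Y averages to 1.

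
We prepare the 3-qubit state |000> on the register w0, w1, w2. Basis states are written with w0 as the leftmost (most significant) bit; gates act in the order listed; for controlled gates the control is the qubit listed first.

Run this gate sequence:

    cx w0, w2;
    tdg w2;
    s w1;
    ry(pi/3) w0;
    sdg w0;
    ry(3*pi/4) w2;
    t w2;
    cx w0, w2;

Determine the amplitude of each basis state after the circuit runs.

The final amplitudes are sqrt(6 - 3*sqrt(2))/4 on |000>, sqrt(3*sqrt(2) + 6)*exp(I*pi/4)/4 on |001>, 0 on |010>, 0 on |011>, -sqrt(sqrt(2) + 2)*exp(3*I*pi/4)/4 on |100>, -I*sqrt(2 - sqrt(2))/4 on |101>, 0 on |110>, 0 on |111>.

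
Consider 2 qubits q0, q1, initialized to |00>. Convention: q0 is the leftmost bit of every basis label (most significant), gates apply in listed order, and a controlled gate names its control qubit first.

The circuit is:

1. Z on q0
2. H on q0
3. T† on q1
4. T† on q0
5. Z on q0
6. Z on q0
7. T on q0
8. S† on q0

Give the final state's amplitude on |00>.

The final state's coefficient on |00> equals sqrt(2)/2. Key observation: steps 4-7 multiply out to the identity, so the circuit reduces to the remaining gates.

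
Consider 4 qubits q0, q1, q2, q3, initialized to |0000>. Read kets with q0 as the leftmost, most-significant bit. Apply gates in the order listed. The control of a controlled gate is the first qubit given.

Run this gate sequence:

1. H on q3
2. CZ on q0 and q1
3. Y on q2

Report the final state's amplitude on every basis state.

The final amplitudes are sqrt(2)*I/2 on |0010>, sqrt(2)*I/2 on |0011>, and 0 on every other basis state.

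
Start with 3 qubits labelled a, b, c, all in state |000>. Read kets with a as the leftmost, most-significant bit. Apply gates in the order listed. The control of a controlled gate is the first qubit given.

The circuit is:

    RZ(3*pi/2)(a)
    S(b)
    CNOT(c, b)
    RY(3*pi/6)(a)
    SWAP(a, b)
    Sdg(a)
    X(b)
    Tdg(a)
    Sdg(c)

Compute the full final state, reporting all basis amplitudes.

The resulting statevector has amplitude -sqrt(2)*exp(I*pi/4)/2 on |000>, -sqrt(2)*exp(I*pi/4)/2 on |010>, and 0 on every other basis state.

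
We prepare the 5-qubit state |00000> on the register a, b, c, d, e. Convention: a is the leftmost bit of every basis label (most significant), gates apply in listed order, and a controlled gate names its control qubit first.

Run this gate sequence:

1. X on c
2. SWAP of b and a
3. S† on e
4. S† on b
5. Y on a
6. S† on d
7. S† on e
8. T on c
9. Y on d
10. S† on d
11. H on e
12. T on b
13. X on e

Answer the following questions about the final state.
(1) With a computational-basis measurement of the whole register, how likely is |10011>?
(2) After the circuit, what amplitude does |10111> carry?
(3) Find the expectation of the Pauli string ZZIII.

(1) A full measurement returns |10011> with probability 0.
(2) The amplitude on |10111> is sqrt(2)*exp(3*I*pi/4)/2.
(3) In the final state, ZZIII has expectation -1.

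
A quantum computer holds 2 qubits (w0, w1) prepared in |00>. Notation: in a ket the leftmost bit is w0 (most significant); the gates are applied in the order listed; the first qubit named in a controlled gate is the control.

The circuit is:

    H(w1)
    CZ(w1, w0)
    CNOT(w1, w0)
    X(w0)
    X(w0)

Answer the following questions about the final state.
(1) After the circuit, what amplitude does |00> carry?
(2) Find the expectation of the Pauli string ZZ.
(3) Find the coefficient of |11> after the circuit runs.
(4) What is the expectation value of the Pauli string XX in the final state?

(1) |00> carries amplitude sqrt(2)/2 in the final state.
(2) In the final state, ZZ has expectation 1.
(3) The amplitude on |11> is sqrt(2)/2.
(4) The observable XX averages to 1.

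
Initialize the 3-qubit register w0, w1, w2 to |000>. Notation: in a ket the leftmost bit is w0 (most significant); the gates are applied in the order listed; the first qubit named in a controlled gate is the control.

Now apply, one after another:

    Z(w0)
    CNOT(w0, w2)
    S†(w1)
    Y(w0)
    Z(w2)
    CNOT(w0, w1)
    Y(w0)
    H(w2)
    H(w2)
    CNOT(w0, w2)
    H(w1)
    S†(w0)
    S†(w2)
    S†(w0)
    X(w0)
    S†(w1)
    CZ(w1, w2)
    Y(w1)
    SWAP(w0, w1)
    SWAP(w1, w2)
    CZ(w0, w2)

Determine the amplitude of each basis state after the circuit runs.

The resulting statevector has amplitude sqrt(2)/2 on |001>, -sqrt(2)*I/2 on |101>, and 0 on every other basis state.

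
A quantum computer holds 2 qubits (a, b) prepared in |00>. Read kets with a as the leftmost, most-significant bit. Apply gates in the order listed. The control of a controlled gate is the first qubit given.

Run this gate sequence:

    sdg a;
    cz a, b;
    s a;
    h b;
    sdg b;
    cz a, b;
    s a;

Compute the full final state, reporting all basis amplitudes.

The resulting statevector has amplitude sqrt(2)/2 on |00>, -sqrt(2)*I/2 on |01>, 0 on |10>, 0 on |11>.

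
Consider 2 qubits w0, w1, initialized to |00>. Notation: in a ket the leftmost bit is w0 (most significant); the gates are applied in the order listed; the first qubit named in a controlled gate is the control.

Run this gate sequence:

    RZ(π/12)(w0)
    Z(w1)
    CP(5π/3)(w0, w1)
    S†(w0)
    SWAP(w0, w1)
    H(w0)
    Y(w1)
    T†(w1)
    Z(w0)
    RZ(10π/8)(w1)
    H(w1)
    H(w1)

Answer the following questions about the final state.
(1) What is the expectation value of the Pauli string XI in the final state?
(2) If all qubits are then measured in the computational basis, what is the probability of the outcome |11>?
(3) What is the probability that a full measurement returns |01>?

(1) In the final state, XI has expectation -1.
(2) The probability of measuring |11> is 1/2.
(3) A full measurement returns |01> with probability 1/2.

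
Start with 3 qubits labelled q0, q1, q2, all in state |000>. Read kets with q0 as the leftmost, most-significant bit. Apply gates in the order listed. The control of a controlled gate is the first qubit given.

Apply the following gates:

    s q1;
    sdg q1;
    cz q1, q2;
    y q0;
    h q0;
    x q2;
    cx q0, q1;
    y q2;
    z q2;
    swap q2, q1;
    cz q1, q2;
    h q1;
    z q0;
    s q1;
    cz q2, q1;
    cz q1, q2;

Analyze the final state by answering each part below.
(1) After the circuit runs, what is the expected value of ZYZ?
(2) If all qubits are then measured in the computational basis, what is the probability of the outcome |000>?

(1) The observable ZYZ averages to 1. Key observation: the block from step 1 through step 2 cancels to the identity and can be dropped.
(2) A full measurement returns |000> with probability 1/4.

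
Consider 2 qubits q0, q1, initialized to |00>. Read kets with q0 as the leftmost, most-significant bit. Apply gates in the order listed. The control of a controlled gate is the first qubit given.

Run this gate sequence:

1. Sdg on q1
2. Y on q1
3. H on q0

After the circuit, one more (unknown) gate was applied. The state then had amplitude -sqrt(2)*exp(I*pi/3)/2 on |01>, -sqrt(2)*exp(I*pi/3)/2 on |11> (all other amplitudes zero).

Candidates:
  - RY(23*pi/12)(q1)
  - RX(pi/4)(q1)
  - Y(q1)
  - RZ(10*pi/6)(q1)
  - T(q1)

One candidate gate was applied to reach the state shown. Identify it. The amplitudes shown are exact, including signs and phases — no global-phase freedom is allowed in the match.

The applied gate was RZ(10*pi/6)(q1).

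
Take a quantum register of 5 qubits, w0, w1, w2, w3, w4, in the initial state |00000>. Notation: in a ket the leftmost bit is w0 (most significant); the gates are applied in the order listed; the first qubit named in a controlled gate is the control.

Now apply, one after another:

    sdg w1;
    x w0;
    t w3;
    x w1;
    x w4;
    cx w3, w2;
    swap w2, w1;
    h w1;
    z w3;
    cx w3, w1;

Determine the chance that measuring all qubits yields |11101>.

A full measurement returns |11101> with probability 1/2.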